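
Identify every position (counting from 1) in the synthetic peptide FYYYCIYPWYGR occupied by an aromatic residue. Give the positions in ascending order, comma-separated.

1, 2, 3, 4, 7, 9, 10

Matching residues: F1, Y2, Y3, Y4, Y7, W9, Y10.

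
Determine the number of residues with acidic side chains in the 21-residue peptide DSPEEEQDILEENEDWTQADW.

Only D (aspartate) and E (glutamate) carry a side-chain carboxylic acid.
Matching residues: D1, E4, E5, E6, D8, E11, E12, E14, D15, D20.

10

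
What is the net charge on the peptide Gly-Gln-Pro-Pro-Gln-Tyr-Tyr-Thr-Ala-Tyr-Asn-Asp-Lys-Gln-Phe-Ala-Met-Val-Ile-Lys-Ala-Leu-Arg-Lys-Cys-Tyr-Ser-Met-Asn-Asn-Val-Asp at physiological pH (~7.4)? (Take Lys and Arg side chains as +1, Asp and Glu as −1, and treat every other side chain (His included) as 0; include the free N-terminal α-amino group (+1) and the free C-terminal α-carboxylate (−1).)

+2

Positive (K, R): Lys13, Lys20, Arg23, Lys24 → +4.
Negative (D, E): Asp12, Asp32 → −2.
The N-terminus (+1) and C-terminus (−1) cancel.
Net charge = (+4) + (−2) = +2.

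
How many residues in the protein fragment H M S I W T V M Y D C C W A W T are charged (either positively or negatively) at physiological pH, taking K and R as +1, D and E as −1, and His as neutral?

1

Charged side chains at pH ~7.4: K, R (positive); D, E (negative).
Matching residues: D10.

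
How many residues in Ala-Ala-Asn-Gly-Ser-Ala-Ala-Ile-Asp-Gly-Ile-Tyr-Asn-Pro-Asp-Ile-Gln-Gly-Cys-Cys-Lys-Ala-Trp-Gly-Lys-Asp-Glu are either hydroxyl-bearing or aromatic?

Hydroxyl-bearing: S, T, Y. Aromatic: F, W, Y.
Hydroxyl-bearing residues here: Ser5, Tyr12 (2).
Aromatic residues here: Tyr12, Trp23 (2).
Y is in both groups, so the 1 Y residue must not be double-counted.
Total = 2 + 2 − 1 = 3.

3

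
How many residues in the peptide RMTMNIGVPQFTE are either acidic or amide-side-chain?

Acidic: D, E. Amide-side-chain: N, Q.
Acidic residues here: E13 (1).
Amide-side-chain residues here: N5, Q10 (2).
The two groups share no amino acid, so total = 1 + 2 = 3.

3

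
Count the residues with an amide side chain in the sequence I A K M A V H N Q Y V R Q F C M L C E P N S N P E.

The amide-side-chain residues are Asn (N) and Gln (Q).
Matching residues: N8, Q9, Q13, N21, N23.

5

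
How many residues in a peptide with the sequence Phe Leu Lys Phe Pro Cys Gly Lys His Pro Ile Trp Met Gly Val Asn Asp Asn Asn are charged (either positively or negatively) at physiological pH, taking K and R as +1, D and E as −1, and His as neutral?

Charged side chains at pH ~7.4: K, R (positive); D, E (negative).
Matching residues: Lys3, Lys8, Asp17.

3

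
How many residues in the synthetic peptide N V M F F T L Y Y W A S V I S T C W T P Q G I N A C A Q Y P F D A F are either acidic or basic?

Acidic: D, E. Basic: H, K, R.
Acidic residues here: D32 (1).
Basic residues here: none (0).
The two groups share no amino acid, so total = 1 + 0 = 1.

1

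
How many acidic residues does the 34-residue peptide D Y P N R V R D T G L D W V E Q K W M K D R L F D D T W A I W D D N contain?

Aspartate (D) and glutamate (E) have carboxylic-acid side chains and are the acidic amino acids.
Matching residues: D1, D8, D12, E15, D21, D25, D26, D32, D33.

9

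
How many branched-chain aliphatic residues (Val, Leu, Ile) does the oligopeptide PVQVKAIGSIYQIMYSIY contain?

Matching residues: V2, V4, I7, I10, I13, I17.

6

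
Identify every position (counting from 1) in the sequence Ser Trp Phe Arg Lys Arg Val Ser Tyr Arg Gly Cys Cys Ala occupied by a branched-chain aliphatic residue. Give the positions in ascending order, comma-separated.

Valine (V), leucine (L), and isoleucine (I) are the branched-chain amino acids.
Matching residues: Val7.

7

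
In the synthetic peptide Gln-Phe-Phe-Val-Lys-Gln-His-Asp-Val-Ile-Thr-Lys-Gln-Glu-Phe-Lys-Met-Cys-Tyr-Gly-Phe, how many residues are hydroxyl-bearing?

Serine (S), threonine (T), and tyrosine (Y) each carry a hydroxyl group on the side chain.
Matching residues: Thr11, Tyr19.

2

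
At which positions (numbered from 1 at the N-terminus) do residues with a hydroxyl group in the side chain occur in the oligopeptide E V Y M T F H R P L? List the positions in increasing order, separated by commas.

Serine (S), threonine (T), and tyrosine (Y) each carry a hydroxyl group on the side chain.
Matching residues: Y3, T5.

3, 5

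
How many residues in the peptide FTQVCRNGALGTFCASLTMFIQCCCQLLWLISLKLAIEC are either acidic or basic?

Acidic: D, E. Basic: H, K, R.
Acidic residues here: E38 (1).
Basic residues here: R6, K34 (2).
The two groups share no amino acid, so total = 1 + 2 = 3.

3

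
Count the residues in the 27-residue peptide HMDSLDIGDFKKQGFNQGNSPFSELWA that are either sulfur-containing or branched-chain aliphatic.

Sulfur-containing: C, M. Branched-chain aliphatic: I, L, V.
Sulfur-containing residues here: M2 (1).
Branched-chain aliphatic residues here: L5, I7, L25 (3).
The two groups share no amino acid, so total = 1 + 3 = 4.

4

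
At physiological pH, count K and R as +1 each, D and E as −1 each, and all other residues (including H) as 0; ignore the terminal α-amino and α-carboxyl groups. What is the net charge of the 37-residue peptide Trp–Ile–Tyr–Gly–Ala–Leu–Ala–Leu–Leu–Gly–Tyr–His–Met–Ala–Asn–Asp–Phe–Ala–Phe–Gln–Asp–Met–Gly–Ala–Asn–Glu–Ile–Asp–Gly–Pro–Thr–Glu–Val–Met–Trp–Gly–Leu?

Positive (K, R): none → +0.
Negative (D, E): Asp16, Asp21, Glu26, Asp28, Glu32 → −5.
Net charge = (+0) + (−5) = −5.

-5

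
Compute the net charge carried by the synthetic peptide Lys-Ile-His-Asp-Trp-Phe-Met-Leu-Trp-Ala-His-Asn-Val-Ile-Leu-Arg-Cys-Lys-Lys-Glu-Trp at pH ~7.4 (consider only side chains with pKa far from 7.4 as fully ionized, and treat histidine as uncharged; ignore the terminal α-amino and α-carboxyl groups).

+2

The side chains ionized at physiological pH are Lys/Arg (+1) and Asp/Glu (−1); with His treated as neutral, nothing else contributes.
Positive (K, R): Lys1, Arg16, Lys18, Lys19 → +4.
Negative (D, E): Asp4, Glu20 → −2.
Net charge = (+4) + (−2) = +2.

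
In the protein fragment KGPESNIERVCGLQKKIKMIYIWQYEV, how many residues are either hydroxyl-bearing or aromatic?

Hydroxyl-bearing: S, T, Y. Aromatic: F, W, Y.
Hydroxyl-bearing residues here: S5, Y21, Y25 (3).
Aromatic residues here: Y21, W23, Y25 (3).
Y is in both groups, so the 2 Y residues must not be double-counted.
Total = 3 + 3 − 2 = 4.

4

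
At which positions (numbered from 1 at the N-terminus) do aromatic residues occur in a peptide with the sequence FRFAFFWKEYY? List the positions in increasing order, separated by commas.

1, 3, 5, 6, 7, 10, 11

The aromatic amino acids are Phe (F, benzyl), Trp (W, indole), and Tyr (Y, phenol).
Matching residues: F1, F3, F5, F6, W7, Y10, Y11.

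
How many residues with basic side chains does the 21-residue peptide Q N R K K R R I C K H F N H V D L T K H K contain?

Lysine (K), arginine (R), and histidine (H) have basic, nitrogen-containing side chains.
Matching residues: R3, K4, K5, R6, R7, K10, H11, H14, K19, H20, K21.

11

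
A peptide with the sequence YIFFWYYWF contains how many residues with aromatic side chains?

Phenylalanine (F), tryptophan (W), and tyrosine (Y) have aromatic ring side chains.
Matching residues: Y1, F3, F4, W5, Y6, Y7, W8, F9.

8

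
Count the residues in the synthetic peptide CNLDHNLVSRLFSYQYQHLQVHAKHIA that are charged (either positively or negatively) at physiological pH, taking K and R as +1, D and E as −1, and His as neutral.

Charged side chains at pH ~7.4: K, R (positive); D, E (negative).
Matching residues: D4, R10, K24.

3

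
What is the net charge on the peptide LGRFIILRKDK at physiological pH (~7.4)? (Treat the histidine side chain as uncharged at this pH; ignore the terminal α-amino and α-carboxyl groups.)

+3

The side chains ionized at physiological pH are Lys/Arg (+1) and Asp/Glu (−1); with His treated as neutral, nothing else contributes.
Positive (K, R): R3, R8, K9, K11 → +4.
Negative (D, E): D10 → −1.
Net charge = (+4) + (−1) = +3.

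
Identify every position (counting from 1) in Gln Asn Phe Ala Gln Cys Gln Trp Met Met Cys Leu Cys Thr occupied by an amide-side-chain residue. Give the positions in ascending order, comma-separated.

1, 2, 5, 7

Asparagine (N) and glutamine (Q) have uncharged amide side chains.
Matching residues: Gln1, Asn2, Gln5, Gln7.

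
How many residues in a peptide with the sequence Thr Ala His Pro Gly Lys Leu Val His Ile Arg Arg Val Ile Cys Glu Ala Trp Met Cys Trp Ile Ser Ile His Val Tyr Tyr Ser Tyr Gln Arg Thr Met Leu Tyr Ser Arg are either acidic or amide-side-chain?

2

Acidic: D, E. Amide-side-chain: N, Q.
Acidic residues here: Glu16 (1).
Amide-side-chain residues here: Gln31 (1).
The two groups share no amino acid, so total = 1 + 1 = 2.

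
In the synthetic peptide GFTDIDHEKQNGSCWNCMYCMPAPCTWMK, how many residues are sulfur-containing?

Cysteine (C, thiol) and methionine (M, thioether) are the two sulfur-containing amino acids.
Matching residues: C14, C17, M18, C20, M21, C25, M28.

7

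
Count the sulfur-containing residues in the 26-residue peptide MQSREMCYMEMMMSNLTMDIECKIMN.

Only Cys (C) and Met (M) have a sulfur atom in the side chain.
Matching residues: M1, M6, C7, M9, M11, M12, M13, M18, C22, M25.

10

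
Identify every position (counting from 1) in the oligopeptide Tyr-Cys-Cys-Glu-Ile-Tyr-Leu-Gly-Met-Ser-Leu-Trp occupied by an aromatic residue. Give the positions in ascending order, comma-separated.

1, 6, 12

The aromatic amino acids are Phe (F, benzyl), Trp (W, indole), and Tyr (Y, phenol).
Matching residues: Tyr1, Tyr6, Trp12.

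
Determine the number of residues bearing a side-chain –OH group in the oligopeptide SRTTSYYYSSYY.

11

The –OH-bearing residues are Ser, Thr (aliphatic alcohols), and Tyr (phenol).
Matching residues: S1, T3, T4, S5, Y6, Y7, Y8, S9, S10, Y11, Y12.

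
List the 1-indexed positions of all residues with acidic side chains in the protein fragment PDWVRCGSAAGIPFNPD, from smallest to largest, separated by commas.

2, 17

The acidic residues are Asp (D) and Glu (E), whose side chains end in a carboxylate group.
Matching residues: D2, D17.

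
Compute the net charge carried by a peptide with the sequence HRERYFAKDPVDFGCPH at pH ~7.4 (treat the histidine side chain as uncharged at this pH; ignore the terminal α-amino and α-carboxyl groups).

At pH ~7.4 the Lys and Arg side chains are protonated (+1), the Asp and Glu side chains are deprotonated (−1), and with His taken as neutral all other side chains carry no charge.
Positive (K, R): R2, R4, K8 → +3.
Negative (D, E): E3, D9, D12 → −3.
Net charge = (+3) + (−3) = 0.

0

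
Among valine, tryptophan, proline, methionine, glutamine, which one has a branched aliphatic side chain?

The BCAAs are Val, Leu, and Ile — aliphatic side chains with a branch point.
Of the listed options, only valine belongs to this group.

valine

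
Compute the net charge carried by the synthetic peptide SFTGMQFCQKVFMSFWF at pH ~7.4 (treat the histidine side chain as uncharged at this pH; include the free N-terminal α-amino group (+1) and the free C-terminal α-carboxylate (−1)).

At pH ~7.4 the Lys and Arg side chains are protonated (+1), the Asp and Glu side chains are deprotonated (−1), and with His taken as neutral all other side chains carry no charge.
Positive (K, R): K10 → +1.
Negative (D, E): none → −0.
The N-terminus (+1) and C-terminus (−1) cancel.
Net charge = (+1) + (−0) = +1.

+1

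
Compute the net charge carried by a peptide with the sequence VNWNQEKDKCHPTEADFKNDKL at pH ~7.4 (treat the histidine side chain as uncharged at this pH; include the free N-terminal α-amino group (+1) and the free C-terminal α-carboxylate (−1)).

-1

The side chains ionized at physiological pH are Lys/Arg (+1) and Asp/Glu (−1); with His treated as neutral, nothing else contributes.
Positive (K, R): K7, K9, K18, K21 → +4.
Negative (D, E): E6, D8, E14, D16, D20 → −5.
The N-terminus (+1) and C-terminus (−1) cancel.
Net charge = (+4) + (−5) = −1.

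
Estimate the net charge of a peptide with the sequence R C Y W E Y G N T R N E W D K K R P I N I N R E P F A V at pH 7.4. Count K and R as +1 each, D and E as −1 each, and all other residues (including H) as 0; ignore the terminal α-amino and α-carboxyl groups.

+2

Positive (K, R): R1, R10, K15, K16, R17, R23 → +6.
Negative (D, E): E5, E12, D14, E24 → −4.
Net charge = (+6) + (−4) = +2.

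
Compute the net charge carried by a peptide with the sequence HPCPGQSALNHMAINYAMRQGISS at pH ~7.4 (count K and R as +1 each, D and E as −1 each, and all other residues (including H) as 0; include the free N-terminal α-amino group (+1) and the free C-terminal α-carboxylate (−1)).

+1

Positive (K, R): R19 → +1.
Negative (D, E): none → −0.
The N-terminus (+1) and C-terminus (−1) cancel.
Net charge = (+1) + (−0) = +1.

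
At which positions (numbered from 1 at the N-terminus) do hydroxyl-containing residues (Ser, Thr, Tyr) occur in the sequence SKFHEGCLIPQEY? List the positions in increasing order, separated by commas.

Matching residues: S1, Y13.

1, 13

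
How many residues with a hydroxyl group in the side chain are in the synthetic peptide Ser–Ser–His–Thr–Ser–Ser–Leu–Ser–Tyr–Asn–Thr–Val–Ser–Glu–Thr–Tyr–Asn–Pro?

S, T, and Y are the three residues with a side-chain hydroxyl.
Matching residues: Ser1, Ser2, Thr4, Ser5, Ser6, Ser8, Tyr9, Thr11, Ser13, Thr15, Tyr16.

11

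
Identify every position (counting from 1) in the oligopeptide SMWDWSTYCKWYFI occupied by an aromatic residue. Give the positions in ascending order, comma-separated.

Matching residues: W3, W5, Y8, W11, Y12, F13.

3, 5, 8, 11, 12, 13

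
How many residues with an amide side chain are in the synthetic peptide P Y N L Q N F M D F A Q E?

4

Only N (asparagine) and Q (glutamine) carry a side-chain carboxamide.
Matching residues: N3, Q5, N6, Q12.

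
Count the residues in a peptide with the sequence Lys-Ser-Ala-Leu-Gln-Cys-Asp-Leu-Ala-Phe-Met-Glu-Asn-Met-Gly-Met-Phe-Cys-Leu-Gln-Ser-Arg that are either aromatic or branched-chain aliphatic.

Aromatic: F, W, Y. Branched-chain aliphatic: I, L, V.
Aromatic residues here: Phe10, Phe17 (2).
Branched-chain aliphatic residues here: Leu4, Leu8, Leu19 (3).
The two groups share no amino acid, so total = 2 + 3 = 5.

5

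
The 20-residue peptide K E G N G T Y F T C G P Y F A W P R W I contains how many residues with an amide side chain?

1

The amide-side-chain residues are Asn (N) and Gln (Q).
Matching residues: N4.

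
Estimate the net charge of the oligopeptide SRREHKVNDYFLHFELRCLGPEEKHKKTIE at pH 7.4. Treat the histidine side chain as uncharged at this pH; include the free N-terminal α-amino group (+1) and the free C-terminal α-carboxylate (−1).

+1

Near pH 7.4, K and R contribute +1 each, D and E contribute −1 each, and every other side chain (His included, as stated) is uncharged.
Positive (K, R): R2, R3, K6, R17, K24, K26, K27 → +7.
Negative (D, E): E4, D9, E15, E22, E23, E30 → −6.
The N-terminus (+1) and C-terminus (−1) cancel.
Net charge = (+7) + (−6) = +1.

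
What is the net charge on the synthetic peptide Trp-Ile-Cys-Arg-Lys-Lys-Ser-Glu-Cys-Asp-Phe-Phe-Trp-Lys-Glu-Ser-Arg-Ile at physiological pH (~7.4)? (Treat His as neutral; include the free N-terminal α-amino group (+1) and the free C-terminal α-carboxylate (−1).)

The side chains ionized at physiological pH are Lys/Arg (+1) and Asp/Glu (−1); with His treated as neutral, nothing else contributes.
Positive (K, R): Arg4, Lys5, Lys6, Lys14, Arg17 → +5.
Negative (D, E): Glu8, Asp10, Glu15 → −3.
The N-terminus (+1) and C-terminus (−1) cancel.
Net charge = (+5) + (−3) = +2.

+2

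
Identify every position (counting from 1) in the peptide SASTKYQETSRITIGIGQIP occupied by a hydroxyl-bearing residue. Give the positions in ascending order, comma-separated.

S, T, and Y are the three residues with a side-chain hydroxyl.
Matching residues: S1, S3, T4, Y6, T9, S10, T13.

1, 3, 4, 6, 9, 10, 13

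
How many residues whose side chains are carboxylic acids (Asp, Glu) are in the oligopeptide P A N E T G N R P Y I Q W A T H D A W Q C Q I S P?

Matching residues: E4, D17.

2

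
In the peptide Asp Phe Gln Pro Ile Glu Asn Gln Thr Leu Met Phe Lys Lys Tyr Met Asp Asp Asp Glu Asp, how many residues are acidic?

The acidic residues are Asp (D) and Glu (E), whose side chains end in a carboxylate group.
Matching residues: Asp1, Glu6, Asp17, Asp18, Asp19, Glu20, Asp21.

7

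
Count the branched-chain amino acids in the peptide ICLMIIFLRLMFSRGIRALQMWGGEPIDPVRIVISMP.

The BCAAs are Val, Leu, and Ile — aliphatic side chains with a branch point.
Matching residues: I1, L3, I5, I6, L8, L10, I16, L19, I27, V30, I32, V33, I34.

13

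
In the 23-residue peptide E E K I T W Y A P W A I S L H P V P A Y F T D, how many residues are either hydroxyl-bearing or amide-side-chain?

Hydroxyl-bearing: S, T, Y. Amide-side-chain: N, Q.
Hydroxyl-bearing residues here: T5, Y7, S13, Y20, T22 (5).
Amide-side-chain residues here: none (0).
The two groups share no amino acid, so total = 5 + 0 = 5.

5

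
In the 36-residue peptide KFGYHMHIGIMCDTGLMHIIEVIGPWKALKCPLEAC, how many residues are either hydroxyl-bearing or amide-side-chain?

2

Hydroxyl-bearing: S, T, Y. Amide-side-chain: N, Q.
Hydroxyl-bearing residues here: Y4, T14 (2).
Amide-side-chain residues here: none (0).
The two groups share no amino acid, so total = 2 + 0 = 2.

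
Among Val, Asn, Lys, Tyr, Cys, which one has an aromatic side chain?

F, W, and Y each carry an aromatic ring on the side chain.
Of the listed options, only Tyr belongs to this group.

Tyr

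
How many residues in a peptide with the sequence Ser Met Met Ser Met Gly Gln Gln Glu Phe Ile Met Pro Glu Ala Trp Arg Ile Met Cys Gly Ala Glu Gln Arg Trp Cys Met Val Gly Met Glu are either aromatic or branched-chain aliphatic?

6

Aromatic: F, W, Y. Branched-chain aliphatic: I, L, V.
Aromatic residues here: Phe10, Trp16, Trp26 (3).
Branched-chain aliphatic residues here: Ile11, Ile18, Val29 (3).
The two groups share no amino acid, so total = 3 + 3 = 6.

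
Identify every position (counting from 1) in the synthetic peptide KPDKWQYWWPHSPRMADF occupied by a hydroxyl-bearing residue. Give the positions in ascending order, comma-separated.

Serine (S), threonine (T), and tyrosine (Y) each carry a hydroxyl group on the side chain.
Matching residues: Y7, S12.

7, 12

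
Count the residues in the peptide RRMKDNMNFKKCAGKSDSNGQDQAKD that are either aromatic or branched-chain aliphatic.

1

Aromatic: F, W, Y. Branched-chain aliphatic: I, L, V.
Aromatic residues here: F9 (1).
Branched-chain aliphatic residues here: none (0).
The two groups share no amino acid, so total = 1 + 0 = 1.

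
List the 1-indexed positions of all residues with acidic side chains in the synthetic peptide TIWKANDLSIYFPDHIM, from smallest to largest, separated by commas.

Only D (aspartate) and E (glutamate) carry a side-chain carboxylic acid.
Matching residues: D7, D14.

7, 14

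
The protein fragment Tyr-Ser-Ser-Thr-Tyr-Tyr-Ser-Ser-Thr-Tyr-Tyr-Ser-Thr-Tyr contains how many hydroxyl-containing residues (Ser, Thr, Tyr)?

Matching residues: Tyr1, Ser2, Ser3, Thr4, Tyr5, Tyr6, Ser7, Ser8, Thr9, Tyr10, Tyr11, Ser12, Thr13, Tyr14.

14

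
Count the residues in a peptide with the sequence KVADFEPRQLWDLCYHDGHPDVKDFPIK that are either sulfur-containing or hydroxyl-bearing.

2

Sulfur-containing: C, M. Hydroxyl-bearing: S, T, Y.
Sulfur-containing residues here: C14 (1).
Hydroxyl-bearing residues here: Y15 (1).
The two groups share no amino acid, so total = 1 + 1 = 2.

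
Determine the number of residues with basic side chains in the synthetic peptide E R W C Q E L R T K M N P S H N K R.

K, R, and H are the three residues with basic side chains (ε-amine, guanidinium, and imidazole respectively).
Matching residues: R2, R8, K10, H15, K17, R18.

6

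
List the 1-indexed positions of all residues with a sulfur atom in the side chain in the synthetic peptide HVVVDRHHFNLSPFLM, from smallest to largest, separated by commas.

The sulfur-bearing residues are cysteine (–SH) and methionine (–S–CH₃).
Matching residues: M16.

16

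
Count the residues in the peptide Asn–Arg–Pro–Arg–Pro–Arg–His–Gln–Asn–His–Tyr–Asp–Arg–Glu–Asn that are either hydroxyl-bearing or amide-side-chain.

5

Hydroxyl-bearing: S, T, Y. Amide-side-chain: N, Q.
Hydroxyl-bearing residues here: Tyr11 (1).
Amide-side-chain residues here: Asn1, Gln8, Asn9, Asn15 (4).
The two groups share no amino acid, so total = 1 + 4 = 5.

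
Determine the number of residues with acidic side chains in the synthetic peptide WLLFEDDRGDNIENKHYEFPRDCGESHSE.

9

Only D (aspartate) and E (glutamate) carry a side-chain carboxylic acid.
Matching residues: E5, D6, D7, D10, E13, E18, D22, E25, E29.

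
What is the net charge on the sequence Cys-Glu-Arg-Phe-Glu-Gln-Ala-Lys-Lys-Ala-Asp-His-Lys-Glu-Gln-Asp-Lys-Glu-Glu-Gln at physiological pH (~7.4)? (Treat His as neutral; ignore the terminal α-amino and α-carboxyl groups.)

-2

Near pH 7.4, K and R contribute +1 each, D and E contribute −1 each, and every other side chain (His included, as stated) is uncharged.
Positive (K, R): Arg3, Lys8, Lys9, Lys13, Lys17 → +5.
Negative (D, E): Glu2, Glu5, Asp11, Glu14, Asp16, Glu18, Glu19 → −7.
Net charge = (+5) + (−7) = −2.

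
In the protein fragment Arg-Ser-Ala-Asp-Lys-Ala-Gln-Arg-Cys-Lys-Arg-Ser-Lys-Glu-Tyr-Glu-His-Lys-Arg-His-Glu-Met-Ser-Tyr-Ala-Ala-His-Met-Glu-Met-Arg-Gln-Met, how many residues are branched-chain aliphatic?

0

Valine (V), leucine (L), and isoleucine (I) are the branched-chain amino acids.
None of the 33 residues belong to this group.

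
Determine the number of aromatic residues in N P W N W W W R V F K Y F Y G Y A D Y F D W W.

13

The aromatic amino acids are Phe (F, benzyl), Trp (W, indole), and Tyr (Y, phenol).
Matching residues: W3, W5, W6, W7, F10, Y12, F13, Y14, Y16, Y19, F20, W22, W23.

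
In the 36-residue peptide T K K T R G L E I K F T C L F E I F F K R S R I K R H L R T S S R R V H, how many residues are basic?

Lysine (K), arginine (R), and histidine (H) have basic, nitrogen-containing side chains.
Matching residues: K2, K3, R5, K10, K20, R21, R23, K25, R26, H27, R29, R33, R34, H36.

14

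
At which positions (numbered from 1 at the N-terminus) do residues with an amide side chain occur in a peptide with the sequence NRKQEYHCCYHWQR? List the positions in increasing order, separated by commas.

1, 4, 13

Asparagine (N) and glutamine (Q) have uncharged amide side chains.
Matching residues: N1, Q4, Q13.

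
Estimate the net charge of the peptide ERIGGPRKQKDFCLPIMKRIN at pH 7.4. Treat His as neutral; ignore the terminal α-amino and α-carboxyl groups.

+4

Near pH 7.4, K and R contribute +1 each, D and E contribute −1 each, and every other side chain (His included, as stated) is uncharged.
Positive (K, R): R2, R7, K8, K10, K18, R19 → +6.
Negative (D, E): E1, D11 → −2.
Net charge = (+6) + (−2) = +4.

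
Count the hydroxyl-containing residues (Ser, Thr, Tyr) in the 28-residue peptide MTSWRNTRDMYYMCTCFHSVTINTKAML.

9

Matching residues: T2, S3, T7, Y11, Y12, T15, S19, T21, T24.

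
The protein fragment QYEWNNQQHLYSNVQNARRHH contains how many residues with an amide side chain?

The amide-side-chain residues are Asn (N) and Gln (Q).
Matching residues: Q1, N5, N6, Q7, Q8, N13, Q15, N16.

8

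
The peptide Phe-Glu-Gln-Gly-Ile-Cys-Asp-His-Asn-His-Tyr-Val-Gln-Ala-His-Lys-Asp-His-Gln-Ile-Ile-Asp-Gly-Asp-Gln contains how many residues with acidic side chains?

Aspartate (D) and glutamate (E) have carboxylic-acid side chains and are the acidic amino acids.
Matching residues: Glu2, Asp7, Asp17, Asp22, Asp24.

5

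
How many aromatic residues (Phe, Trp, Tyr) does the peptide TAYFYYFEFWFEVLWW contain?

Matching residues: Y3, F4, Y5, Y6, F7, F9, W10, F11, W15, W16.

10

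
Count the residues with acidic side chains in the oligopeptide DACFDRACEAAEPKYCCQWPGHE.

Aspartate (D) and glutamate (E) have carboxylic-acid side chains and are the acidic amino acids.
Matching residues: D1, D5, E9, E12, E23.

5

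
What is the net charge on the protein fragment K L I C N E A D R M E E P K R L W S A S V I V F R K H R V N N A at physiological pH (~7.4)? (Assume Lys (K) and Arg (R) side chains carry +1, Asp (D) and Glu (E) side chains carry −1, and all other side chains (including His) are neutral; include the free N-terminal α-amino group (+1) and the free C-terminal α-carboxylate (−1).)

Positive (K, R): K1, R9, K14, R15, R25, K26, R28 → +7.
Negative (D, E): E6, D8, E11, E12 → −4.
The N-terminus (+1) and C-terminus (−1) cancel.
Net charge = (+7) + (−4) = +3.

+3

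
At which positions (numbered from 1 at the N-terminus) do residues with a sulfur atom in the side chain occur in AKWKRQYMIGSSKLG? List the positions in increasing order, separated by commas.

8

The sulfur-bearing residues are cysteine (–SH) and methionine (–S–CH₃).
Matching residues: M8.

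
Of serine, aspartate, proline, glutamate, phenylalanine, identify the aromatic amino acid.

F, W, and Y each carry an aromatic ring on the side chain.
Of the listed options, only phenylalanine belongs to this group.

phenylalanine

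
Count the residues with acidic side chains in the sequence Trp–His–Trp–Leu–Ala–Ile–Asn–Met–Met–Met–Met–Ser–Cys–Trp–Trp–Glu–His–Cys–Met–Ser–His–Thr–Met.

The acidic residues are Asp (D) and Glu (E), whose side chains end in a carboxylate group.
Matching residues: Glu16.

1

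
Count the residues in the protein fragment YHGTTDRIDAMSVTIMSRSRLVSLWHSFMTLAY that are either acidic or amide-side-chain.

Acidic: D, E. Amide-side-chain: N, Q.
Acidic residues here: D6, D9 (2).
Amide-side-chain residues here: none (0).
The two groups share no amino acid, so total = 2 + 0 = 2.

2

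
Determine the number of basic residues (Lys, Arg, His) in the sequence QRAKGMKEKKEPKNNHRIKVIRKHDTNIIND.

12

Matching residues: R2, K4, K7, K9, K10, K13, H16, R17, K19, R22, K23, H24.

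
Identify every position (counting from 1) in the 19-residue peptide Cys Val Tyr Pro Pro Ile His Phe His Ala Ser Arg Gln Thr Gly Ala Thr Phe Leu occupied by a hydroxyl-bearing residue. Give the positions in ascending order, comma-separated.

The –OH-bearing residues are Ser, Thr (aliphatic alcohols), and Tyr (phenol).
Matching residues: Tyr3, Ser11, Thr14, Thr17.

3, 11, 14, 17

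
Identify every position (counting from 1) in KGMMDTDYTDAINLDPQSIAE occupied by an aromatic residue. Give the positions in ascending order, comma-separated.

The aromatic amino acids are Phe (F, benzyl), Trp (W, indole), and Tyr (Y, phenol).
Matching residues: Y8.

8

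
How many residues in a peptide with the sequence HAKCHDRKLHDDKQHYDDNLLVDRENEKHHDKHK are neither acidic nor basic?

Acidic: D, E. Basic: K, R, H. All other residues are neither.
Matching residues: A2, C4, L9, Q14, Y16, N19, L20, L21, V22, N26.

10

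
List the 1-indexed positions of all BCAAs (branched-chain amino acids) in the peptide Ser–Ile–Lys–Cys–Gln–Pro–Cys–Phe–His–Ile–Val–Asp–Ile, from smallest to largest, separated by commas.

The BCAAs are Val, Leu, and Ile — aliphatic side chains with a branch point.
Matching residues: Ile2, Ile10, Val11, Ile13.

2, 10, 11, 13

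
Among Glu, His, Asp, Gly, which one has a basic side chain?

Lysine (K), arginine (R), and histidine (H) have basic, nitrogen-containing side chains.
Of the listed options, only His belongs to this group.

His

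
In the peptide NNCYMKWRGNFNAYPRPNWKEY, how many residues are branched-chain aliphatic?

0

Valine (V), leucine (L), and isoleucine (I) are the branched-chain amino acids.
None of the 22 residues belong to this group.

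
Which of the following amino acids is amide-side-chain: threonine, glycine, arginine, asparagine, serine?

asparagine

The amide-side-chain residues are Asn (N) and Gln (Q).
Of the listed options, only asparagine belongs to this group.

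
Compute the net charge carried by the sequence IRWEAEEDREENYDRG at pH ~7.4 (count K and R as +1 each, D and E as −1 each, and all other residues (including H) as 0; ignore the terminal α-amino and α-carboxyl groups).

-4

Positive (K, R): R2, R9, R15 → +3.
Negative (D, E): E4, E6, E7, D8, E10, E11, D14 → −7.
Net charge = (+3) + (−7) = −4.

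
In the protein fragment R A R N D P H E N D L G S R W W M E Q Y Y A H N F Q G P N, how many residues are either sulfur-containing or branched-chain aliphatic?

Sulfur-containing: C, M. Branched-chain aliphatic: I, L, V.
Sulfur-containing residues here: M17 (1).
Branched-chain aliphatic residues here: L11 (1).
The two groups share no amino acid, so total = 1 + 1 = 2.

2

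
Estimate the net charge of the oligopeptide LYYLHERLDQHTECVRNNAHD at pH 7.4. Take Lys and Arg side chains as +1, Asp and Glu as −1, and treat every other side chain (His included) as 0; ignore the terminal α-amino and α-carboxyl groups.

Positive (K, R): R7, R16 → +2.
Negative (D, E): E6, D9, E13, D21 → −4.
Net charge = (+2) + (−4) = −2.

-2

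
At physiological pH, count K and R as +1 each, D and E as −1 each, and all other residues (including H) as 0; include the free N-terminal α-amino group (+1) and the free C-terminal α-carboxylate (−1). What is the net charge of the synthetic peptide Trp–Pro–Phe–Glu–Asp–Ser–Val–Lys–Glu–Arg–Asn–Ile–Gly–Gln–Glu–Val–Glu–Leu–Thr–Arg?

Positive (K, R): Lys8, Arg10, Arg20 → +3.
Negative (D, E): Glu4, Asp5, Glu9, Glu15, Glu17 → −5.
The N-terminus (+1) and C-terminus (−1) cancel.
Net charge = (+3) + (−5) = −2.

-2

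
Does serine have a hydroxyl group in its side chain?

Yes

Serine (S), threonine (T), and tyrosine (Y) each carry a hydroxyl group on the side chain.
Serine is in this group.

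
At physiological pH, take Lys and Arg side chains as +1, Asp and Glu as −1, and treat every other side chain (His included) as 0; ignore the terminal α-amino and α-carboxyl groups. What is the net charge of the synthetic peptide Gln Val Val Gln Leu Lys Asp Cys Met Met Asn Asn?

0

Positive (K, R): Lys6 → +1.
Negative (D, E): Asp7 → −1.
Net charge = (+1) + (−1) = 0.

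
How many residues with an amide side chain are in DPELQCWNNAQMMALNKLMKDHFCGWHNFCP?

Asparagine (N) and glutamine (Q) have uncharged amide side chains.
Matching residues: Q5, N8, N9, Q11, N16, N28.

6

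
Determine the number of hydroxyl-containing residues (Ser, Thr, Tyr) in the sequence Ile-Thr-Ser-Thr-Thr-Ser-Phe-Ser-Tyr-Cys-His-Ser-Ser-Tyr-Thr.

Matching residues: Thr2, Ser3, Thr4, Thr5, Ser6, Ser8, Tyr9, Ser12, Ser13, Tyr14, Thr15.

11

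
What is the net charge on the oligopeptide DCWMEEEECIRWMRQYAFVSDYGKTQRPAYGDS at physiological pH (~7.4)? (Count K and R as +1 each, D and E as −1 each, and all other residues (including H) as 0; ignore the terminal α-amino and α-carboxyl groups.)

Positive (K, R): R11, R14, K24, R27 → +4.
Negative (D, E): D1, E5, E6, E7, E8, D21, D32 → −7.
Net charge = (+4) + (−7) = −3.

-3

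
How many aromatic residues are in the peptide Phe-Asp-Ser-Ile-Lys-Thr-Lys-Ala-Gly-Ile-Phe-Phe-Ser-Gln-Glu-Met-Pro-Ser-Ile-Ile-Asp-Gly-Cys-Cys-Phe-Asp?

F, W, and Y each carry an aromatic ring on the side chain.
Matching residues: Phe1, Phe11, Phe12, Phe25.

4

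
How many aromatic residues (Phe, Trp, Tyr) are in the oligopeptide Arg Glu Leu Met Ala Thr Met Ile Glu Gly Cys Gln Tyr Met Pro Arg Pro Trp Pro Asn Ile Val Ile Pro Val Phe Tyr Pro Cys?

Matching residues: Tyr13, Trp18, Phe26, Tyr27.

4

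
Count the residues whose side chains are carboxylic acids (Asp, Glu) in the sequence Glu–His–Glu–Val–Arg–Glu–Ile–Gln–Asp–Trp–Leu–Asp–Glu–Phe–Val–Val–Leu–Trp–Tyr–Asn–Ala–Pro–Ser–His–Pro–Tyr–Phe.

6

Matching residues: Glu1, Glu3, Glu6, Asp9, Asp12, Glu13.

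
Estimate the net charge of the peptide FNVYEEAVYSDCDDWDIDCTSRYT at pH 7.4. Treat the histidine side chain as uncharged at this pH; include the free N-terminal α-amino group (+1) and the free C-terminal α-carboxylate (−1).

-6

Near pH 7.4, K and R contribute +1 each, D and E contribute −1 each, and every other side chain (His included, as stated) is uncharged.
Positive (K, R): R22 → +1.
Negative (D, E): E5, E6, D11, D13, D14, D16, D18 → −7.
The N-terminus (+1) and C-terminus (−1) cancel.
Net charge = (+1) + (−7) = −6.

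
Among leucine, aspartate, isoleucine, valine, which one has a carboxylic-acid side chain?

Only D (aspartate) and E (glutamate) carry a side-chain carboxylic acid.
Of the listed options, only aspartate belongs to this group.

aspartate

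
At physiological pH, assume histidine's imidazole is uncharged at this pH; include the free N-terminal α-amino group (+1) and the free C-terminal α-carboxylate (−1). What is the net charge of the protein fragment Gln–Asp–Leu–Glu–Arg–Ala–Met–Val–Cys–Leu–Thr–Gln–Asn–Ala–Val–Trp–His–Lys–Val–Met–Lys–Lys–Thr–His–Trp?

+2

The side chains ionized at physiological pH are Lys/Arg (+1) and Asp/Glu (−1); with His treated as neutral, nothing else contributes.
Positive (K, R): Arg5, Lys18, Lys21, Lys22 → +4.
Negative (D, E): Asp2, Glu4 → −2.
The N-terminus (+1) and C-terminus (−1) cancel.
Net charge = (+4) + (−2) = +2.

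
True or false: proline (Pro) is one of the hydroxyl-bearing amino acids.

S, T, and Y are the three residues with a side-chain hydroxyl.
Proline is not in this group.

False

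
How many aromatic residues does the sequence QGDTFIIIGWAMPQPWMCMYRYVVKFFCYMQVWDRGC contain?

F, W, and Y each carry an aromatic ring on the side chain.
Matching residues: F5, W10, W16, Y20, Y22, F26, F27, Y29, W33.

9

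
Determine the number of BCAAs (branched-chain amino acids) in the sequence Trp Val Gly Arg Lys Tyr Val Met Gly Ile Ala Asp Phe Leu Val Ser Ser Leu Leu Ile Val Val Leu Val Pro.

Valine (V), leucine (L), and isoleucine (I) are the branched-chain amino acids.
Matching residues: Val2, Val7, Ile10, Leu14, Val15, Leu18, Leu19, Ile20, Val21, Val22, Leu23, Val24.

12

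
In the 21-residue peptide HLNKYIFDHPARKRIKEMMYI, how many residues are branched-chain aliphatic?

The BCAAs are Val, Leu, and Ile — aliphatic side chains with a branch point.
Matching residues: L2, I6, I15, I21.

4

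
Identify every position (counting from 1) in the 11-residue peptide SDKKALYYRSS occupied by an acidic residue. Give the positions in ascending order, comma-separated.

2

Aspartate (D) and glutamate (E) have carboxylic-acid side chains and are the acidic amino acids.
Matching residues: D2.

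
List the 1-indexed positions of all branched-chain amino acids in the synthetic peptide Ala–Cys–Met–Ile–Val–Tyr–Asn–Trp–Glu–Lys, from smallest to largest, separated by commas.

Valine (V), leucine (L), and isoleucine (I) are the branched-chain amino acids.
Matching residues: Ile4, Val5.

4, 5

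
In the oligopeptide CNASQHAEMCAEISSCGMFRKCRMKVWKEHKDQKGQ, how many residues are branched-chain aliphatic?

V, L, and I make up the branched-chain aliphatic group.
Matching residues: I13, V26.

2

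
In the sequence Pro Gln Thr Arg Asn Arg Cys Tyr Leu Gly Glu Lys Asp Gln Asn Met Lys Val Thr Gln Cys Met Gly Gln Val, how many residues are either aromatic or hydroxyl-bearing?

Aromatic: F, W, Y. Hydroxyl-bearing: S, T, Y.
Aromatic residues here: Tyr8 (1).
Hydroxyl-bearing residues here: Thr3, Tyr8, Thr19 (3).
Y is in both groups, so the 1 Y residue must not be double-counted.
Total = 1 + 3 − 1 = 3.

3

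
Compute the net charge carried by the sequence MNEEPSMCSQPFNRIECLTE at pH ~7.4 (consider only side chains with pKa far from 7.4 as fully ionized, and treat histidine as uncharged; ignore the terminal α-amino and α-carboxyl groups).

-3

Near pH 7.4, K and R contribute +1 each, D and E contribute −1 each, and every other side chain (His included, as stated) is uncharged.
Positive (K, R): R14 → +1.
Negative (D, E): E3, E4, E16, E20 → −4.
Net charge = (+1) + (−4) = −3.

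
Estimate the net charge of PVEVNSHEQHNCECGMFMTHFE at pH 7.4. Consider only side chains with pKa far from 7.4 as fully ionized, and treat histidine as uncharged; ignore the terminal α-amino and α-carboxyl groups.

-4

Near pH 7.4, K and R contribute +1 each, D and E contribute −1 each, and every other side chain (His included, as stated) is uncharged.
Positive (K, R): none → +0.
Negative (D, E): E3, E8, E13, E22 → −4.
Net charge = (+0) + (−4) = −4.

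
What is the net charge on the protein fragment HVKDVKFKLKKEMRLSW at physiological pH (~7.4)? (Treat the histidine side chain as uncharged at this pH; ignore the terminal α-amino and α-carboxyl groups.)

+4

The side chains ionized at physiological pH are Lys/Arg (+1) and Asp/Glu (−1); with His treated as neutral, nothing else contributes.
Positive (K, R): K3, K6, K8, K10, K11, R14 → +6.
Negative (D, E): D4, E12 → −2.
Net charge = (+6) + (−2) = +4.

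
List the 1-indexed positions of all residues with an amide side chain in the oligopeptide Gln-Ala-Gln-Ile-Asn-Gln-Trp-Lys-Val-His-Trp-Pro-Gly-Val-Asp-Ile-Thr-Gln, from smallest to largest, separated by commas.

The amide-side-chain residues are Asn (N) and Gln (Q).
Matching residues: Gln1, Gln3, Asn5, Gln6, Gln18.

1, 3, 5, 6, 18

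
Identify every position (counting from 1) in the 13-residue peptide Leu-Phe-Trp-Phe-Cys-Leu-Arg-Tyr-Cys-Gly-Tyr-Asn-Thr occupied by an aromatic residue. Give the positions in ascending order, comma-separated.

2, 3, 4, 8, 11

The aromatic amino acids are Phe (F, benzyl), Trp (W, indole), and Tyr (Y, phenol).
Matching residues: Phe2, Trp3, Phe4, Tyr8, Tyr11.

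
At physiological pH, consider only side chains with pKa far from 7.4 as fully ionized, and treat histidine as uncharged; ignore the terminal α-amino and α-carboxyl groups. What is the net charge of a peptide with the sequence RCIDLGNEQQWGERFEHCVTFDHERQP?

The side chains ionized at physiological pH are Lys/Arg (+1) and Asp/Glu (−1); with His treated as neutral, nothing else contributes.
Positive (K, R): R1, R14, R25 → +3.
Negative (D, E): D4, E8, E13, E16, D22, E24 → −6.
Net charge = (+3) + (−6) = −3.

-3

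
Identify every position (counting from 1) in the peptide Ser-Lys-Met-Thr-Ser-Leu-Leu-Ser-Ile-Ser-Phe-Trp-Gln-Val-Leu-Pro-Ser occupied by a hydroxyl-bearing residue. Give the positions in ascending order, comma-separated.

The –OH-bearing residues are Ser, Thr (aliphatic alcohols), and Tyr (phenol).
Matching residues: Ser1, Thr4, Ser5, Ser8, Ser10, Ser17.

1, 4, 5, 8, 10, 17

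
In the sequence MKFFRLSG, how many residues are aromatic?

F, W, and Y each carry an aromatic ring on the side chain.
Matching residues: F3, F4.

2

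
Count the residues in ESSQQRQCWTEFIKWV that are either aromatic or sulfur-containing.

4

Aromatic: F, W, Y. Sulfur-containing: C, M.
Aromatic residues here: W9, F12, W15 (3).
Sulfur-containing residues here: C8 (1).
The two groups share no amino acid, so total = 3 + 1 = 4.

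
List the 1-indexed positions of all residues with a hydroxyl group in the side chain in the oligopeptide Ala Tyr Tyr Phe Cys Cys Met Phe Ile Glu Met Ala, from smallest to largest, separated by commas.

The –OH-bearing residues are Ser, Thr (aliphatic alcohols), and Tyr (phenol).
Matching residues: Tyr2, Tyr3.

2, 3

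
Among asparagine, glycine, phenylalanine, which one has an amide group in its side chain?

Asparagine (N) and glutamine (Q) have uncharged amide side chains.
Of the listed options, only asparagine belongs to this group.

asparagine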